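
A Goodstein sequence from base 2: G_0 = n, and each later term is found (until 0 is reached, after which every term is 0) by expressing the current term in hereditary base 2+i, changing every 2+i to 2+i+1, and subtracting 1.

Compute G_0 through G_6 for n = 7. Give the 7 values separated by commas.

7, 30, 259, 3127, 46657, 823543, 16777215

7 —HB2→ 2^2 + 2 + 1 —bump→ 3^3 + 3 + 1 = 31 —(−1)→ 30
30 —HB3→ 3^3 + 3 —bump→ 4^4 + 4 = 260 —(−1)→ 259
259 —HB4→ 4^4 + 3 —bump→ 5^5 + 3 = 3128 —(−1)→ 3127
3127 —HB5→ 5^5 + 2 —bump→ 6^6 + 2 = 46658 —(−1)→ 46657
46657 —HB6→ 6^6 + 1 —bump→ 7^7 + 1 = 823544 —(−1)→ 823543
823543 —HB7→ 7^7 —bump→ 8^8 = 16777216 —(−1)→ 16777215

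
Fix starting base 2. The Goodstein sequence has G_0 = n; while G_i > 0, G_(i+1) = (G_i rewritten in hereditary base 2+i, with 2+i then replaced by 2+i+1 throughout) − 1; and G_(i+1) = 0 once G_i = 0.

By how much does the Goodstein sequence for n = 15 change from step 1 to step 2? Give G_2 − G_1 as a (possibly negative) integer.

15 —HB2→ 2^(2 + 1) + 2^2 + 2 + 1 —bump→ 3^(3 + 1) + 3^3 + 3 + 1 = 112 —(−1)→ 111
111 —HB3→ 3^(3 + 1) + 3^3 + 3 —bump→ 4^(4 + 1) + 4^4 + 4 = 1284 —(−1)→ 1283

1172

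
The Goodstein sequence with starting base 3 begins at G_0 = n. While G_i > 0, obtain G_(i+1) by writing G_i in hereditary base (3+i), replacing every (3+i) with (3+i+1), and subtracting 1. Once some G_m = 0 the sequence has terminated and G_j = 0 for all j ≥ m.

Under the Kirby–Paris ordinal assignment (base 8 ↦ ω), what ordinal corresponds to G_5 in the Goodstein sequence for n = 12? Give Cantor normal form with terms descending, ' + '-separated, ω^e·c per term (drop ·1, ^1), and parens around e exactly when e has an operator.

12 —HB3→ 3^2 + 3 —bump→ 4^2 + 4 = 20 —(−1)→ 19
19 —HB4→ 4^2 + 3 —bump→ 5^2 + 3 = 28 —(−1)→ 27
27 —HB5→ 5^2 + 2 —bump→ 6^2 + 2 = 38 —(−1)→ 37
37 —HB6→ 6^2 + 1 —bump→ 7^2 + 1 = 50 —(−1)→ 49
49 —HB7→ 7^2 —bump→ 8^2 = 64 —(−1)→ 63
63 —HB8→ 7·8 + 7 —bump→ 7·9 + 7 = 70 —(−1)→ 69

ω·7 + 7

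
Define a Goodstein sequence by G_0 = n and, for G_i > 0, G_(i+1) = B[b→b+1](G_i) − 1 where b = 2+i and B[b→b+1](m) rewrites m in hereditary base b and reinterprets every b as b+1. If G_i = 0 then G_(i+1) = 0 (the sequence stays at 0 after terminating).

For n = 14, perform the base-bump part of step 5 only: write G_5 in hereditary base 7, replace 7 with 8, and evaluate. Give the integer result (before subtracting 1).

134404972

base 2: 14 = 2^(2 + 1) + 2^2 + 2; at 3: 3^(3 + 1) + 3^3 + 3 = 111; next = 110
base 3: 110 = 3^(3 + 1) + 3^3 + 2; at 4: 4^(4 + 1) + 4^4 + 2 = 1282; next = 1281
base 4: 1281 = 4^(4 + 1) + 4^4 + 1; at 5: 5^(5 + 1) + 5^5 + 1 = 18751; next = 18750
base 5: 18750 = 5^(5 + 1) + 5^5; at 6: 6^(6 + 1) + 6^6 = 326592; next = 326591
base 6: 326591 = 6^(6 + 1) + 5·6^5 + 5·6^4 + 5·6^3 + 5·6^2 + 5·6 + 5; at 7: 7^(7 + 1) + 5·7^5 + 5·7^4 + 5·7^3 + 5·7^2 + 5·7 + 5 = 5862841; next = 5862840
base 7: 5862840 = 7^(7 + 1) + 5·7^5 + 5·7^4 + 5·7^3 + 5·7^2 + 5·7 + 4; at 8: 8^(8 + 1) + 5·8^5 + 5·8^4 + 5·8^3 + 5·8^2 + 5·8 + 4 = 134404972; next = 134404971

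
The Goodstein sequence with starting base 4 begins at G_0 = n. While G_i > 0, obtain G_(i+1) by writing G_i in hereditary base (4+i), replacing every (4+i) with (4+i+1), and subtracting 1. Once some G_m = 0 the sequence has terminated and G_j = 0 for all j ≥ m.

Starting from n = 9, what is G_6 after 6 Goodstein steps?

11

(0) 9|_4 = 2·4 + 1 ↦ 2·5 + 1|_5 = 11 ⇒ 10
(1) 10|_5 = 2·5 ↦ 2·6|_6 = 12 ⇒ 11
(2) 11|_6 = 6 + 5 ↦ 7 + 5|_7 = 12 ⇒ 11
(3) 11|_7 = 7 + 4 ↦ 8 + 4|_8 = 12 ⇒ 11
(4) 11|_8 = 8 + 3 ↦ 9 + 3|_9 = 12 ⇒ 11
(5) 11|_9 = 9 + 2 ↦ 10 + 2|_10 = 12 ⇒ 11
(6) 11|_10 = 10 + 1 ↦ 11 + 1|_11 = 12 ⇒ 11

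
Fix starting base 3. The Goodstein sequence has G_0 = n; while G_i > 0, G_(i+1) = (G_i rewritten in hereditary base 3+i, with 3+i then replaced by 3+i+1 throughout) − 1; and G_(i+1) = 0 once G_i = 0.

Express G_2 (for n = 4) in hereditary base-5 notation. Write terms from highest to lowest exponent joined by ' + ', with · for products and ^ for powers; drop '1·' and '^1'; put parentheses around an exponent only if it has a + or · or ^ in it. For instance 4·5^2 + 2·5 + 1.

step 0: 4 = 3 + 1; sub 4 for 3: 4 + 1; = 5; G_1 = 5−1 = 4
step 1: 4 = 4; sub 5 for 4: 5; = 5; G_2 = 5−1 = 4
step 2: 4 = 4; sub 6 for 5: 4; = 4; G_3 = 4−1 = 3

4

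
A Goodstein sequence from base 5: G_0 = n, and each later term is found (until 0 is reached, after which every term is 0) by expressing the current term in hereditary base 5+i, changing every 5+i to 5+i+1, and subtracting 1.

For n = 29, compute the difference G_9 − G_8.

G_0 = 29. HB_5(29) = 5^2 + 4. Bump = 40. G_1 = 39.
G_1 = 39. HB_6(39) = 6^2 + 3. Bump = 52. G_2 = 51.
G_2 = 51. HB_7(51) = 7^2 + 2. Bump = 66. G_3 = 65.
G_3 = 65. HB_8(65) = 8^2 + 1. Bump = 82. G_4 = 81.
G_4 = 81. HB_9(81) = 9^2. Bump = 100. G_5 = 99.
G_5 = 99. HB_10(99) = 9·10 + 9. Bump = 108. G_6 = 107.
G_6 = 107. HB_11(107) = 9·11 + 8. Bump = 116. G_7 = 115.
G_7 = 115. HB_12(115) = 9·12 + 7. Bump = 124. G_8 = 123.
G_8 = 123. HB_13(123) = 9·13 + 6. Bump = 132. G_9 = 131.

8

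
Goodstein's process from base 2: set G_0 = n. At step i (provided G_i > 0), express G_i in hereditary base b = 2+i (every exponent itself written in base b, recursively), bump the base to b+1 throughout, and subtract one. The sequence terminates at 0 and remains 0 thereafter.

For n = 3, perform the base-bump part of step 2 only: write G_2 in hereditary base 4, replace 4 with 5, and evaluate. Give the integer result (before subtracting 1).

step 0: 3 = 2 + 1; sub 3 for 2: 3 + 1; = 4; G_1 = 4−1 = 3
step 1: 3 = 3; sub 4 for 3: 4; = 4; G_2 = 4−1 = 3

3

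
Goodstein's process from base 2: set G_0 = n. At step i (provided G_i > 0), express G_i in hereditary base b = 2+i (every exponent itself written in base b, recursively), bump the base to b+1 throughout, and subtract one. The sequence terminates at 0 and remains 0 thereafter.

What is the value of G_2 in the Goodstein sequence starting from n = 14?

1281

base 2: 14 = 2^(2 + 1) + 2^2 + 2; at 3: 3^(3 + 1) + 3^3 + 3 = 111; next = 110
base 3: 110 = 3^(3 + 1) + 3^3 + 2; at 4: 4^(4 + 1) + 4^4 + 2 = 1282; next = 1281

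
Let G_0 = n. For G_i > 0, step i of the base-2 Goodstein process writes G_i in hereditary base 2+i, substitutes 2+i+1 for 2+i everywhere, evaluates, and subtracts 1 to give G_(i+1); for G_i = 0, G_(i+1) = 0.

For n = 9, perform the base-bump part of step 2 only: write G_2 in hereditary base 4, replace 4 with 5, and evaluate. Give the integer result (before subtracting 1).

9843

G_0=9  [base 2] 2^(2 + 1) + 1  →[2↦3]→  3^(3 + 1) + 1 = 82  −1 ⇒ G_1=81
G_1=81  [base 3] 3^(3 + 1)  →[3↦4]→  4^(4 + 1) = 1024  −1 ⇒ G_2=1023
G_2=1023  [base 4] 3·4^4 + 3·4^3 + 3·4^2 + 3·4 + 3  →[4↦5]→  3·5^5 + 3·5^3 + 3·5^2 + 3·5 + 3 = 9843  −1 ⇒ G_3=9842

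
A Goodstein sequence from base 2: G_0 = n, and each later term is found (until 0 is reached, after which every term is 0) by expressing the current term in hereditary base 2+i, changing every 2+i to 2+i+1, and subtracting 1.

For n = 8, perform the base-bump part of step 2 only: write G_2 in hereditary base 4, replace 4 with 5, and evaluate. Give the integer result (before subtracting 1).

6311

i=0: 8 = 2^(2 + 1) (b=2); 2→3: 3^(3 + 1) = 81; 81−1 = 80
i=1: 80 = 2·3^3 + 2·3^2 + 2·3 + 2 (b=3); 3→4: 2·4^4 + 2·4^2 + 2·4 + 2 = 554; 554−1 = 553
i=2: 553 = 2·4^4 + 2·4^2 + 2·4 + 1 (b=4); 4→5: 2·5^5 + 2·5^2 + 2·5 + 1 = 6311; 6311−1 = 6310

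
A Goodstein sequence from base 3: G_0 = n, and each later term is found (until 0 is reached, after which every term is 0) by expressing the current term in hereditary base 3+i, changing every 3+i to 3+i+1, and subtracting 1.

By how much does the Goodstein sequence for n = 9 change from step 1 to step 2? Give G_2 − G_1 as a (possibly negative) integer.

2

i=0: 9 = 3^2 (b=3); 3→4: 4^2 = 16; 16−1 = 15
i=1: 15 = 3·4 + 3 (b=4); 4→5: 3·5 + 3 = 18; 18−1 = 17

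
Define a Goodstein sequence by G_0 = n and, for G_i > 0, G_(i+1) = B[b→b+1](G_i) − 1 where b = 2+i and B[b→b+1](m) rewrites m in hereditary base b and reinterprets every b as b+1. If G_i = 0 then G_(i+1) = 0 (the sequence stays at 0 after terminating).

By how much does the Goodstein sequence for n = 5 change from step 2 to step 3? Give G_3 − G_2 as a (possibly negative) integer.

212

5 —HB2→ 2^2 + 1 —bump→ 3^3 + 1 = 28 —(−1)→ 27
27 —HB3→ 3^3 —bump→ 4^4 = 256 —(−1)→ 255
255 —HB4→ 3·4^3 + 3·4^2 + 3·4 + 3 —bump→ 3·5^3 + 3·5^2 + 3·5 + 3 = 468 —(−1)→ 467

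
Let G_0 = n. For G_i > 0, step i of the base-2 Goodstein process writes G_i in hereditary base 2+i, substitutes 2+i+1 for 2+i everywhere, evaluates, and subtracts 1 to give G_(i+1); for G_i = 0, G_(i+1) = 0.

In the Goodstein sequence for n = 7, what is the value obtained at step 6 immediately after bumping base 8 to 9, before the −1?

i=0: 7 = 2^2 + 2 + 1 (b=2); 2→3: 3^3 + 3 + 1 = 31; 31−1 = 30
i=1: 30 = 3^3 + 3 (b=3); 3→4: 4^4 + 4 = 260; 260−1 = 259
i=2: 259 = 4^4 + 3 (b=4); 4→5: 5^5 + 3 = 3128; 3128−1 = 3127
i=3: 3127 = 5^5 + 2 (b=5); 5→6: 6^6 + 2 = 46658; 46658−1 = 46657
i=4: 46657 = 6^6 + 1 (b=6); 6→7: 7^7 + 1 = 823544; 823544−1 = 823543
i=5: 823543 = 7^7 (b=7); 7→8: 8^8 = 16777216; 16777216−1 = 16777215
i=6: 16777215 = 7·8^7 + 7·8^6 + 7·8^5 + 7·8^4 + 7·8^3 + 7·8^2 + 7·8 + 7 (b=8); 8→9: 7·9^7 + 7·9^6 + 7·9^5 + 7·9^4 + 7·9^3 + 7·9^2 + 7·9 + 7 = 37665880; 37665880−1 = 37665879

37665880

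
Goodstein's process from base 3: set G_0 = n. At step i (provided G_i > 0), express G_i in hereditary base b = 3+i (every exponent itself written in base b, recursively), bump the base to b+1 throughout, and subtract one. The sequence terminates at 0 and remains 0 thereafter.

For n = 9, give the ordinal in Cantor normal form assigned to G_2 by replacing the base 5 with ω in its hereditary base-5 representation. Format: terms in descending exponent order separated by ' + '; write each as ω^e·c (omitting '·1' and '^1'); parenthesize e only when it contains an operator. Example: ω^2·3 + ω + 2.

[0] 9 ≡ 3^2 (base 3). Lift 4: 16. −1: 15.
[1] 15 ≡ 3·4 + 3 (base 4). Lift 5: 18. −1: 17.
[2] 17 ≡ 3·5 + 2 (base 5). Lift 6: 20. −1: 19.

ω·3 + 2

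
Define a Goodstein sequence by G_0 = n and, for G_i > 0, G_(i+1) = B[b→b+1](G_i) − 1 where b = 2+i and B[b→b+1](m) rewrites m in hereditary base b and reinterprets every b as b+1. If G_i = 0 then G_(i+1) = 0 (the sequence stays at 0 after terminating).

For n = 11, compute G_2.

11 —HB2→ 2^(2 + 1) + 2 + 1 —bump→ 3^(3 + 1) + 3 + 1 = 85 —(−1)→ 84
84 —HB3→ 3^(3 + 1) + 3 —bump→ 4^(4 + 1) + 4 = 1028 —(−1)→ 1027
1027 —HB4→ 4^(4 + 1) + 3 —bump→ 5^(5 + 1) + 3 = 15628 —(−1)→ 15627

1027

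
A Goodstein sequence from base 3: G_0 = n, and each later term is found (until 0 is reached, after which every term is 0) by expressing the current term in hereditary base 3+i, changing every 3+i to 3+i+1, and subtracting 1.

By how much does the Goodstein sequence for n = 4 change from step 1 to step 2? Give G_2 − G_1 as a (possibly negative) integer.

0

(0) 4|_3 = 3 + 1 ↦ 4 + 1|_4 = 5 ⇒ 4
(1) 4|_4 = 4 ↦ 5|_5 = 5 ⇒ 4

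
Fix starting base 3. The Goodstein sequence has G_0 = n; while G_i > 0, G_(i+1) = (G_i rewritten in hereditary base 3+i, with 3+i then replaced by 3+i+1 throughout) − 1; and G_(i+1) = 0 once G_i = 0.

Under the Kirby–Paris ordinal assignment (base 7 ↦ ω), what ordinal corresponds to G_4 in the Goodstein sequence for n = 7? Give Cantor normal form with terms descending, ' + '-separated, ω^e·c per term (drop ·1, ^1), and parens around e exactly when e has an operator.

ω + 2

[0] 7 ≡ 2·3 + 1 (base 3). Lift 4: 9. −1: 8.
[1] 8 ≡ 2·4 (base 4). Lift 5: 10. −1: 9.
[2] 9 ≡ 5 + 4 (base 5). Lift 6: 10. −1: 9.
[3] 9 ≡ 6 + 3 (base 6). Lift 7: 10. −1: 9.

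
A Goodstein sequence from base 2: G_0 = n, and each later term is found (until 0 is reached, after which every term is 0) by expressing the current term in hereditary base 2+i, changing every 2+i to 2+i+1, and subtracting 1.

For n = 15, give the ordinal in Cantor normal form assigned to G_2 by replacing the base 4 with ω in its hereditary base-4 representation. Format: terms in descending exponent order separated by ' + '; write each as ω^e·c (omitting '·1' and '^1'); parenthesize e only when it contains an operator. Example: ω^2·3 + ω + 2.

ω^(ω + 1) + ω^ω + 3

15 —HB2→ 2^(2 + 1) + 2^2 + 2 + 1 —bump→ 3^(3 + 1) + 3^3 + 3 + 1 = 112 —(−1)→ 111
111 —HB3→ 3^(3 + 1) + 3^3 + 3 —bump→ 4^(4 + 1) + 4^4 + 4 = 1284 —(−1)→ 1283
1283 —HB4→ 4^(4 + 1) + 4^4 + 3 —bump→ 5^(5 + 1) + 5^5 + 3 = 18753 —(−1)→ 18752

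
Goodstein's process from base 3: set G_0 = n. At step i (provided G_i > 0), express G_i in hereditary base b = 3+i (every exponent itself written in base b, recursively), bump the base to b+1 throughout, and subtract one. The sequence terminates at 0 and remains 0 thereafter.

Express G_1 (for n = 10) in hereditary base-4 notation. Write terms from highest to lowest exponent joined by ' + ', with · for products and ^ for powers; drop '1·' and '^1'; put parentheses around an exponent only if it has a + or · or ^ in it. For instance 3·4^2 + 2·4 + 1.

step 0: 10 = 3^2 + 1; sub 4 for 3: 4^2 + 1; = 17; G_1 = 17−1 = 16
step 1: 16 = 4^2; sub 5 for 4: 5^2; = 25; G_2 = 25−1 = 24

4^2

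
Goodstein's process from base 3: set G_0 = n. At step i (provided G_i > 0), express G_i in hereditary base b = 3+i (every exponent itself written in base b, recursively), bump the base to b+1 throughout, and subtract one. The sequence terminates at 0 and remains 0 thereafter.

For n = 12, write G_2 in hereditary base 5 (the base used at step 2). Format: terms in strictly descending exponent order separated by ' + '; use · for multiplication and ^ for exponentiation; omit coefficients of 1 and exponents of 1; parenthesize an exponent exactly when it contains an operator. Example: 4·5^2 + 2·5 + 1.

5^2 + 2

[0] 12 ≡ 3^2 + 3 (base 3). Lift 4: 20. −1: 19.
[1] 19 ≡ 4^2 + 3 (base 4). Lift 5: 28. −1: 27.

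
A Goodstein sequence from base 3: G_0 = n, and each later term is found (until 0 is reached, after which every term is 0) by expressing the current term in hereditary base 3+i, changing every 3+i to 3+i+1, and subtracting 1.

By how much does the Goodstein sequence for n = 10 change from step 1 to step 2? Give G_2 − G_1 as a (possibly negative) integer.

[0] 10 ≡ 3^2 + 1 (base 3). Lift 4: 17. −1: 16.
[1] 16 ≡ 4^2 (base 4). Lift 5: 25. −1: 24.

8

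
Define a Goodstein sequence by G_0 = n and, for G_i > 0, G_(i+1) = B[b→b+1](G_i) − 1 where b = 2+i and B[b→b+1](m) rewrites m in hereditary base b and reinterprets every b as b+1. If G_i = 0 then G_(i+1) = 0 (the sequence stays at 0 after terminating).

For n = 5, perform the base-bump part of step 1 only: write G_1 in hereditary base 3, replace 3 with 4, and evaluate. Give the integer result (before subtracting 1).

256

(0) 5|_2 = 2^2 + 1 ↦ 3^3 + 1|_3 = 28 ⇒ 27
(1) 27|_3 = 3^3 ↦ 4^4|_4 = 256 ⇒ 255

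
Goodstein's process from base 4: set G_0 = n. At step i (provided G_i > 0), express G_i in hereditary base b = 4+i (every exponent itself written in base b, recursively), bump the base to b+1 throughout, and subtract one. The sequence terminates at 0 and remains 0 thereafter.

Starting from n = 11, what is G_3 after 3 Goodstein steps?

14

[0] 11 ≡ 2·4 + 3 (base 4). Lift 5: 13. −1: 12.
[1] 12 ≡ 2·5 + 2 (base 5). Lift 6: 14. −1: 13.
[2] 13 ≡ 2·6 + 1 (base 6). Lift 7: 15. −1: 14.
[3] 14 ≡ 2·7 (base 7). Lift 8: 16. −1: 15.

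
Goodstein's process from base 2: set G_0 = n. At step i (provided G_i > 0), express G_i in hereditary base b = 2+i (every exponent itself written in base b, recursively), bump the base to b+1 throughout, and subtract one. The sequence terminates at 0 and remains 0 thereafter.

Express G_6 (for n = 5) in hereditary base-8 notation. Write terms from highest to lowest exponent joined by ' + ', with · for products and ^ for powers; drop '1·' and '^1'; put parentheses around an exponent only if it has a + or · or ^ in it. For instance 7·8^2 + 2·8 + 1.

i=0: 5 = 2^2 + 1 (b=2); 2→3: 3^3 + 1 = 28; 28−1 = 27
i=1: 27 = 3^3 (b=3); 3→4: 4^4 = 256; 256−1 = 255
i=2: 255 = 3·4^3 + 3·4^2 + 3·4 + 3 (b=4); 4→5: 3·5^3 + 3·5^2 + 3·5 + 3 = 468; 468−1 = 467
i=3: 467 = 3·5^3 + 3·5^2 + 3·5 + 2 (b=5); 5→6: 3·6^3 + 3·6^2 + 3·6 + 2 = 776; 776−1 = 775
i=4: 775 = 3·6^3 + 3·6^2 + 3·6 + 1 (b=6); 6→7: 3·7^3 + 3·7^2 + 3·7 + 1 = 1198; 1198−1 = 1197
i=5: 1197 = 3·7^3 + 3·7^2 + 3·7 (b=7); 7→8: 3·8^3 + 3·8^2 + 3·8 = 1752; 1752−1 = 1751
i=6: 1751 = 3·8^3 + 3·8^2 + 2·8 + 7 (b=8); 8→9: 3·9^3 + 3·9^2 + 2·9 + 7 = 2455; 2455−1 = 2454

3·8^3 + 3·8^2 + 2·8 + 7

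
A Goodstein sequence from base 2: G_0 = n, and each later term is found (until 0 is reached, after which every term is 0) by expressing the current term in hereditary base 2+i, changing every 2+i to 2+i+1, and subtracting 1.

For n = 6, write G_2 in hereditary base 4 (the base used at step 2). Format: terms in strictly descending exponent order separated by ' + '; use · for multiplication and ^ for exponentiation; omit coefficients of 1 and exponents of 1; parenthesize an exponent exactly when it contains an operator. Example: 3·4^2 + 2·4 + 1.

4^4 + 1

G_0=6  [base 2] 2^2 + 2  →[2↦3]→  3^3 + 3 = 30  −1 ⇒ G_1=29
G_1=29  [base 3] 3^3 + 2  →[3↦4]→  4^4 + 2 = 258  −1 ⇒ G_2=257
G_2=257  [base 4] 4^4 + 1  →[4↦5]→  5^5 + 1 = 3126  −1 ⇒ G_3=3125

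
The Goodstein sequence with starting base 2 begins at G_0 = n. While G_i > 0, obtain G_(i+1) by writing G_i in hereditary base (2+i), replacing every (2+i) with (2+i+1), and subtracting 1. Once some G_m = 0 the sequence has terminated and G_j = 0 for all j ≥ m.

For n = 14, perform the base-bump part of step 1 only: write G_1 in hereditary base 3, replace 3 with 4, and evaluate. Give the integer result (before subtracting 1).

base 2: 14 = 2^(2 + 1) + 2^2 + 2; at 3: 3^(3 + 1) + 3^3 + 3 = 111; next = 110
base 3: 110 = 3^(3 + 1) + 3^3 + 2; at 4: 4^(4 + 1) + 4^4 + 2 = 1282; next = 1281

1282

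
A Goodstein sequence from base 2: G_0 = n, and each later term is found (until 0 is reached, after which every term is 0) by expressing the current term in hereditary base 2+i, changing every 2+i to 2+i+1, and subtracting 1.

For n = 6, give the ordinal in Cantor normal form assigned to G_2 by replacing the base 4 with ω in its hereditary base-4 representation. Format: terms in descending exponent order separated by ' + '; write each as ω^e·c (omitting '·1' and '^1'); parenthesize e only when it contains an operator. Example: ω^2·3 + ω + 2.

ω^ω + 1

base 2: 6 = 2^2 + 2; at 3: 3^3 + 3 = 30; next = 29
base 3: 29 = 3^3 + 2; at 4: 4^4 + 2 = 258; next = 257
base 4: 257 = 4^4 + 1; at 5: 5^5 + 1 = 3126; next = 3125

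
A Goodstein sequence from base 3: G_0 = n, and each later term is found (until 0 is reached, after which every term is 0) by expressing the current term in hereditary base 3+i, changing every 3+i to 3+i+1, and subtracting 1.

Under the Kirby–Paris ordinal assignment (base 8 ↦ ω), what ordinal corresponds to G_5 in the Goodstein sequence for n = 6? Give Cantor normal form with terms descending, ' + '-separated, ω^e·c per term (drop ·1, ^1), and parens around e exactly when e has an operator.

step 0: 6 = 2·3; sub 4 for 3: 2·4; = 8; G_1 = 8−1 = 7
step 1: 7 = 4 + 3; sub 5 for 4: 5 + 3; = 8; G_2 = 8−1 = 7
step 2: 7 = 5 + 2; sub 6 for 5: 6 + 2; = 8; G_3 = 8−1 = 7
step 3: 7 = 6 + 1; sub 7 for 6: 7 + 1; = 8; G_4 = 8−1 = 7
step 4: 7 = 7; sub 8 for 7: 8; = 8; G_5 = 8−1 = 7
step 5: 7 = 7; sub 9 for 8: 7; = 7; G_6 = 7−1 = 6

7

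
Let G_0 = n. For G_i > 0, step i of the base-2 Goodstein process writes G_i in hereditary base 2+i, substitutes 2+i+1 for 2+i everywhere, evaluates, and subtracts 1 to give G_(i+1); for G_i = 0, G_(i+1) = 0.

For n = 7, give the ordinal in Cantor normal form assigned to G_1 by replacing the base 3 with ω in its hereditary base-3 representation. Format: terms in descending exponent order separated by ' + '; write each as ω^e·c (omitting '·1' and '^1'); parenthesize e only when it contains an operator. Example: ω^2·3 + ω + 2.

ω^ω + ω

[0] 7 ≡ 2^2 + 2 + 1 (base 2). Lift 3: 31. −1: 30.
[1] 30 ≡ 3^3 + 3 (base 3). Lift 4: 260. −1: 259.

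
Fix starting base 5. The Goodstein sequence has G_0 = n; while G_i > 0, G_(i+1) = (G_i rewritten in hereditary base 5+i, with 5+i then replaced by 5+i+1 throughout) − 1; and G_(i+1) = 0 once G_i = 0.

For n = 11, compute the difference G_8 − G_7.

step 0: 11 = 2·5 + 1; sub 6 for 5: 2·6 + 1; = 13; G_1 = 13−1 = 12
step 1: 12 = 2·6; sub 7 for 6: 2·7; = 14; G_2 = 14−1 = 13
step 2: 13 = 7 + 6; sub 8 for 7: 8 + 6; = 14; G_3 = 14−1 = 13
step 3: 13 = 8 + 5; sub 9 for 8: 9 + 5; = 14; G_4 = 14−1 = 13
step 4: 13 = 9 + 4; sub 10 for 9: 10 + 4; = 14; G_5 = 14−1 = 13
step 5: 13 = 10 + 3; sub 11 for 10: 11 + 3; = 14; G_6 = 14−1 = 13
step 6: 13 = 11 + 2; sub 12 for 11: 12 + 2; = 14; G_7 = 14−1 = 13
step 7: 13 = 12 + 1; sub 13 for 12: 13 + 1; = 14; G_8 = 14−1 = 13

0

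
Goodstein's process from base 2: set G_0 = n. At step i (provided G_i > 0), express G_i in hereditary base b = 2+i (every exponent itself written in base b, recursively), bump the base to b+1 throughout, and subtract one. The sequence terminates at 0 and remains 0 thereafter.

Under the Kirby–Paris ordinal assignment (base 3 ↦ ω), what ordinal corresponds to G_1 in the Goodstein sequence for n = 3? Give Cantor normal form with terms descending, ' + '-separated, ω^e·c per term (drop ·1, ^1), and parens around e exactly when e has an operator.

G_0=3  [base 2] 2 + 1  →[2↦3]→  3 + 1 = 4  −1 ⇒ G_1=3
G_1=3  [base 3] 3  →[3↦4]→  4 = 4  −1 ⇒ G_2=3

ω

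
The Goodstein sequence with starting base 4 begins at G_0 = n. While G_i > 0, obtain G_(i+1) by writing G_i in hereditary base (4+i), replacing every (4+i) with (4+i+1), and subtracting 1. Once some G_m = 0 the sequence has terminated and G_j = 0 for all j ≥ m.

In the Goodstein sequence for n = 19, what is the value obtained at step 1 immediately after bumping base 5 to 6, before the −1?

38

(0) 19|_4 = 4^2 + 3 ↦ 5^2 + 3|_5 = 28 ⇒ 27
(1) 27|_5 = 5^2 + 2 ↦ 6^2 + 2|_6 = 38 ⇒ 37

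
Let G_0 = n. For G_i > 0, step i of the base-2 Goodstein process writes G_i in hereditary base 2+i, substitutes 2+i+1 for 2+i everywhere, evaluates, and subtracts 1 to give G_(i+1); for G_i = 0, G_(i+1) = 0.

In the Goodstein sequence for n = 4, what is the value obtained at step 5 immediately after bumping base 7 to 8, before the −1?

140

[0] 4 ≡ 2^2 (base 2). Lift 3: 27. −1: 26.
[1] 26 ≡ 2·3^2 + 2·3 + 2 (base 3). Lift 4: 42. −1: 41.
[2] 41 ≡ 2·4^2 + 2·4 + 1 (base 4). Lift 5: 61. −1: 60.
[3] 60 ≡ 2·5^2 + 2·5 (base 5). Lift 6: 84. −1: 83.
[4] 83 ≡ 2·6^2 + 6 + 5 (base 6). Lift 7: 110. −1: 109.
[5] 109 ≡ 2·7^2 + 7 + 4 (base 7). Lift 8: 140. −1: 139.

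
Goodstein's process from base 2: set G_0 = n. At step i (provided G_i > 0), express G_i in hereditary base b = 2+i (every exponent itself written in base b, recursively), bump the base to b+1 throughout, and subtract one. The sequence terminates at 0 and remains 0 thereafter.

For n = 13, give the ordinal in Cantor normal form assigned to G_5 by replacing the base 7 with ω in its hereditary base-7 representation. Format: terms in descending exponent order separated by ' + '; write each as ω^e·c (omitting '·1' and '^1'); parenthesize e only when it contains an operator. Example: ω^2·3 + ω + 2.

i=0: 13 = 2^(2 + 1) + 2^2 + 1 (b=2); 2→3: 3^(3 + 1) + 3^3 + 1 = 109; 109−1 = 108
i=1: 108 = 3^(3 + 1) + 3^3 (b=3); 3→4: 4^(4 + 1) + 4^4 = 1280; 1280−1 = 1279
i=2: 1279 = 4^(4 + 1) + 3·4^3 + 3·4^2 + 3·4 + 3 (b=4); 4→5: 5^(5 + 1) + 3·5^3 + 3·5^2 + 3·5 + 3 = 16093; 16093−1 = 16092
i=3: 16092 = 5^(5 + 1) + 3·5^3 + 3·5^2 + 3·5 + 2 (b=5); 5→6: 6^(6 + 1) + 3·6^3 + 3·6^2 + 3·6 + 2 = 280712; 280712−1 = 280711
i=4: 280711 = 6^(6 + 1) + 3·6^3 + 3·6^2 + 3·6 + 1 (b=6); 6→7: 7^(7 + 1) + 3·7^3 + 3·7^2 + 3·7 + 1 = 5765999; 5765999−1 = 5765998
i=5: 5765998 = 7^(7 + 1) + 3·7^3 + 3·7^2 + 3·7 (b=7); 7→8: 8^(8 + 1) + 3·8^3 + 3·8^2 + 3·8 = 134219480; 134219480−1 = 134219479

ω^(ω + 1) + ω^3·3 + ω^2·3 + ω·3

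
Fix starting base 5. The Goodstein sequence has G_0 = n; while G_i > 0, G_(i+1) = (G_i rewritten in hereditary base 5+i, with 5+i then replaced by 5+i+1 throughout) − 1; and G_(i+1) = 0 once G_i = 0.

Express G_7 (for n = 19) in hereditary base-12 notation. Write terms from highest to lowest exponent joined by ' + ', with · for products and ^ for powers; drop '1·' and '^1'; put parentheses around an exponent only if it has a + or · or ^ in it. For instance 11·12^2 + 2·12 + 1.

2·12 + 7

(0) 19|_5 = 3·5 + 4 ↦ 3·6 + 4|_6 = 22 ⇒ 21
(1) 21|_6 = 3·6 + 3 ↦ 3·7 + 3|_7 = 24 ⇒ 23
(2) 23|_7 = 3·7 + 2 ↦ 3·8 + 2|_8 = 26 ⇒ 25
(3) 25|_8 = 3·8 + 1 ↦ 3·9 + 1|_9 = 28 ⇒ 27
(4) 27|_9 = 3·9 ↦ 3·10|_10 = 30 ⇒ 29
(5) 29|_10 = 2·10 + 9 ↦ 2·11 + 9|_11 = 31 ⇒ 30
(6) 30|_11 = 2·11 + 8 ↦ 2·12 + 8|_12 = 32 ⇒ 31
(7) 31|_12 = 2·12 + 7 ↦ 2·13 + 7|_13 = 33 ⇒ 32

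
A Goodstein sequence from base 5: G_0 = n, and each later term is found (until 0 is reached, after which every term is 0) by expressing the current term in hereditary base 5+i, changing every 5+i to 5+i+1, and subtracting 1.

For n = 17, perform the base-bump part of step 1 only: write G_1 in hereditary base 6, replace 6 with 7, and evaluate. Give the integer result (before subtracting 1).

[0] 17 ≡ 3·5 + 2 (base 5). Lift 6: 20. −1: 19.
[1] 19 ≡ 3·6 + 1 (base 6). Lift 7: 22. −1: 21.

22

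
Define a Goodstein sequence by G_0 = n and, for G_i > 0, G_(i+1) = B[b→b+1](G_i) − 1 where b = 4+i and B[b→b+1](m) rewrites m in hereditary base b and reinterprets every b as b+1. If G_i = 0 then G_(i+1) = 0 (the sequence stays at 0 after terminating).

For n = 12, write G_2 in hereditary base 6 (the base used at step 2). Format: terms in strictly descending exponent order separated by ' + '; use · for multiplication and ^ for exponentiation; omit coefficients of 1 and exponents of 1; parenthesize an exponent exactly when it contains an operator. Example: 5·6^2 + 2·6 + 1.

2·6 + 3

12 —HB4→ 3·4 —bump→ 3·5 = 15 —(−1)→ 14
14 —HB5→ 2·5 + 4 —bump→ 2·6 + 4 = 16 —(−1)→ 15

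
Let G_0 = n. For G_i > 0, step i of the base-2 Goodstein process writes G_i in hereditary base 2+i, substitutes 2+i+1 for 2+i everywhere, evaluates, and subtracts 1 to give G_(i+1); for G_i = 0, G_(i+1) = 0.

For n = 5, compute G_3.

467

[0] 5 ≡ 2^2 + 1 (base 2). Lift 3: 28. −1: 27.
[1] 27 ≡ 3^3 (base 3). Lift 4: 256. −1: 255.
[2] 255 ≡ 3·4^3 + 3·4^2 + 3·4 + 3 (base 4). Lift 5: 468. −1: 467.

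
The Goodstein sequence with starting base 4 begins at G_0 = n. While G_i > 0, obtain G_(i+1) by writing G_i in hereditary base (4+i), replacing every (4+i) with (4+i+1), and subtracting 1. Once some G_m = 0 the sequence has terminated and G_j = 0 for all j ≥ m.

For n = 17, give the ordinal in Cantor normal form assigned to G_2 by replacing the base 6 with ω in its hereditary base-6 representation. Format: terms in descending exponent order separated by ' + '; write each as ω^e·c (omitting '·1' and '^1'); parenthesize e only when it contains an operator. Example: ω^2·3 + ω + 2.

ω·5 + 5

step 0: 17 = 4^2 + 1; sub 5 for 4: 5^2 + 1; = 26; G_1 = 26−1 = 25
step 1: 25 = 5^2; sub 6 for 5: 6^2; = 36; G_2 = 36−1 = 35
step 2: 35 = 5·6 + 5; sub 7 for 6: 5·7 + 5; = 40; G_3 = 40−1 = 39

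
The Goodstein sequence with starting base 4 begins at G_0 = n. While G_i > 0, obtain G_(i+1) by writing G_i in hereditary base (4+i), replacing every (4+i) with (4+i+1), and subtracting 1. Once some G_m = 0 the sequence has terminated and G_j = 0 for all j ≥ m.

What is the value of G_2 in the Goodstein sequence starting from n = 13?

17

[0] 13 ≡ 3·4 + 1 (base 4). Lift 5: 16. −1: 15.
[1] 15 ≡ 3·5 (base 5). Lift 6: 18. −1: 17.
[2] 17 ≡ 2·6 + 5 (base 6). Lift 7: 19. −1: 18.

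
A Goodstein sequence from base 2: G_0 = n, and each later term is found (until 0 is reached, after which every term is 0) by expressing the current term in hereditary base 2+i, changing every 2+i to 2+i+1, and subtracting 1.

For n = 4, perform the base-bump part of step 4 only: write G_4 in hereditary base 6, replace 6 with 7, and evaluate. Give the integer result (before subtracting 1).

110

base 2: 4 = 2^2; at 3: 3^3 = 27; next = 26
base 3: 26 = 2·3^2 + 2·3 + 2; at 4: 2·4^2 + 2·4 + 2 = 42; next = 41
base 4: 41 = 2·4^2 + 2·4 + 1; at 5: 2·5^2 + 2·5 + 1 = 61; next = 60
base 5: 60 = 2·5^2 + 2·5; at 6: 2·6^2 + 2·6 = 84; next = 83
base 6: 83 = 2·6^2 + 6 + 5; at 7: 2·7^2 + 7 + 5 = 110; next = 109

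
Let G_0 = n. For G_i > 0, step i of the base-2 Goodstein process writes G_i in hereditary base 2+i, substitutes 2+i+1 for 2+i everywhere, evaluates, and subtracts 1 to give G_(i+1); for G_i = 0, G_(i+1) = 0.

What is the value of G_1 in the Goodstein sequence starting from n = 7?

step 0: 7 = 2^2 + 2 + 1; sub 3 for 2: 3^3 + 3 + 1; = 31; G_1 = 31−1 = 30
step 1: 30 = 3^3 + 3; sub 4 for 3: 4^4 + 4; = 260; G_2 = 260−1 = 259

30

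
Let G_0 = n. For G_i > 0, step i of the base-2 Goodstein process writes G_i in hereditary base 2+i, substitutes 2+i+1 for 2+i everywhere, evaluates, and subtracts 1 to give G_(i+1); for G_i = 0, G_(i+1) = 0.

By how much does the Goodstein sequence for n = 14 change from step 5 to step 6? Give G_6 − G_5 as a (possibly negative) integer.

14 —HB2→ 2^(2 + 1) + 2^2 + 2 —bump→ 3^(3 + 1) + 3^3 + 3 = 111 —(−1)→ 110
110 —HB3→ 3^(3 + 1) + 3^3 + 2 —bump→ 4^(4 + 1) + 4^4 + 2 = 1282 —(−1)→ 1281
1281 —HB4→ 4^(4 + 1) + 4^4 + 1 —bump→ 5^(5 + 1) + 5^5 + 1 = 18751 —(−1)→ 18750
18750 —HB5→ 5^(5 + 1) + 5^5 —bump→ 6^(6 + 1) + 6^6 = 326592 —(−1)→ 326591
326591 —HB6→ 6^(6 + 1) + 5·6^5 + 5·6^4 + 5·6^3 + 5·6^2 + 5·6 + 5 —bump→ 7^(7 + 1) + 5·7^5 + 5·7^4 + 5·7^3 + 5·7^2 + 5·7 + 5 = 5862841 —(−1)→ 5862840
5862840 —HB7→ 7^(7 + 1) + 5·7^5 + 5·7^4 + 5·7^3 + 5·7^2 + 5·7 + 4 —bump→ 8^(8 + 1) + 5·8^5 + 5·8^4 + 5·8^3 + 5·8^2 + 5·8 + 4 = 134404972 —(−1)→ 134404971

128542131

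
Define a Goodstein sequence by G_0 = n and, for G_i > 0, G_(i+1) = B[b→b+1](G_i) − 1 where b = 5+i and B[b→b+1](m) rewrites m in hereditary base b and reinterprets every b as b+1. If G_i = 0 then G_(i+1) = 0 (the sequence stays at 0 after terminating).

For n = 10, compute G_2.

10 —HB5→ 2·5 —bump→ 2·6 = 12 —(−1)→ 11
11 —HB6→ 6 + 5 —bump→ 7 + 5 = 12 —(−1)→ 11
11 —HB7→ 7 + 4 —bump→ 8 + 4 = 12 —(−1)→ 11

11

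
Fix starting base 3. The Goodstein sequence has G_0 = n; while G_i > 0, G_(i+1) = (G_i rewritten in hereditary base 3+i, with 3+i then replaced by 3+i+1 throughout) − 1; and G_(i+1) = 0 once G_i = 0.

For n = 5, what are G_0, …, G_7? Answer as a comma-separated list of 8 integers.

(0) 5|_3 = 3 + 2 ↦ 4 + 2|_4 = 6 ⇒ 5
(1) 5|_4 = 4 + 1 ↦ 5 + 1|_5 = 6 ⇒ 5
(2) 5|_5 = 5 ↦ 6|_6 = 6 ⇒ 5
(3) 5|_6 = 5 ↦ 5|_7 = 5 ⇒ 4
(4) 4|_7 = 4 ↦ 4|_8 = 4 ⇒ 3
(5) 3|_8 = 3 ↦ 3|_9 = 3 ⇒ 2
(6) 2|_9 = 2 ↦ 2|_10 = 2 ⇒ 1

5, 5, 5, 5, 4, 3, 2, 1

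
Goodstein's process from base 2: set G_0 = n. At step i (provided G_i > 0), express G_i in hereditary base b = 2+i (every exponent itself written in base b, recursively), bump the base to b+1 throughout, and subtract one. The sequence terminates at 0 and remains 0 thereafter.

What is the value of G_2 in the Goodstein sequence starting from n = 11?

[0] 11 ≡ 2^(2 + 1) + 2 + 1 (base 2). Lift 3: 85. −1: 84.
[1] 84 ≡ 3^(3 + 1) + 3 (base 3). Lift 4: 1028. −1: 1027.

1027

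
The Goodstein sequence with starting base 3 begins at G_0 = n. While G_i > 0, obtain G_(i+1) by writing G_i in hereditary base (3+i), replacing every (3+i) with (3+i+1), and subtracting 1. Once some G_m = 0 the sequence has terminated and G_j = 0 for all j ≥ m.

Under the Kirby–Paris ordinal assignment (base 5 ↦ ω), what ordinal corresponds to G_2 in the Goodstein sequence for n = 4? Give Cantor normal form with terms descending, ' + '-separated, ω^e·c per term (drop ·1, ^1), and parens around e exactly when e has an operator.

base 3: 4 = 3 + 1; at 4: 4 + 1 = 5; next = 4
base 4: 4 = 4; at 5: 5 = 5; next = 4
base 5: 4 = 4; at 6: 4 = 4; next = 3

4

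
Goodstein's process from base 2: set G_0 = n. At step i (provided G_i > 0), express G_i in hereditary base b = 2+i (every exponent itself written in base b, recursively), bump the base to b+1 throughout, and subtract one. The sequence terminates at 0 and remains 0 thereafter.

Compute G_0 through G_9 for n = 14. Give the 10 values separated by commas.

(0) 14|_2 = 2^(2 + 1) + 2^2 + 2 ↦ 3^(3 + 1) + 3^3 + 3|_3 = 111 ⇒ 110
(1) 110|_3 = 3^(3 + 1) + 3^3 + 2 ↦ 4^(4 + 1) + 4^4 + 2|_4 = 1282 ⇒ 1281
(2) 1281|_4 = 4^(4 + 1) + 4^4 + 1 ↦ 5^(5 + 1) + 5^5 + 1|_5 = 18751 ⇒ 18750
(3) 18750|_5 = 5^(5 + 1) + 5^5 ↦ 6^(6 + 1) + 6^6|_6 = 326592 ⇒ 326591
(4) 326591|_6 = 6^(6 + 1) + 5·6^5 + 5·6^4 + 5·6^3 + 5·6^2 + 5·6 + 5 ↦ 7^(7 + 1) + 5·7^5 + 5·7^4 + 5·7^3 + 5·7^2 + 5·7 + 5|_7 = 5862841 ⇒ 5862840
(5) 5862840|_7 = 7^(7 + 1) + 5·7^5 + 5·7^4 + 5·7^3 + 5·7^2 + 5·7 + 4 ↦ 8^(8 + 1) + 5·8^5 + 5·8^4 + 5·8^3 + 5·8^2 + 5·8 + 4|_8 = 134404972 ⇒ 134404971
(6) 134404971|_8 = 8^(8 + 1) + 5·8^5 + 5·8^4 + 5·8^3 + 5·8^2 + 5·8 + 3 ↦ 9^(9 + 1) + 5·9^5 + 5·9^4 + 5·9^3 + 5·9^2 + 5·9 + 3|_9 = 3487116549 ⇒ 3487116548
(7) 3487116548|_9 = 9^(9 + 1) + 5·9^5 + 5·9^4 + 5·9^3 + 5·9^2 + 5·9 + 2 ↦ 10^(10 + 1) + 5·10^5 + 5·10^4 + 5·10^3 + 5·10^2 + 5·10 + 2|_10 = 100000555552 ⇒ 100000555551
(8) 100000555551|_10 = 10^(10 + 1) + 5·10^5 + 5·10^4 + 5·10^3 + 5·10^2 + 5·10 + 1 ↦ 11^(11 + 1) + 5·11^5 + 5·11^4 + 5·11^3 + 5·11^2 + 5·11 + 1|_11 = 3138429262497 ⇒ 3138429262496

14, 110, 1281, 18750, 326591, 5862840, 134404971, 3487116548, 100000555551, 3138429262496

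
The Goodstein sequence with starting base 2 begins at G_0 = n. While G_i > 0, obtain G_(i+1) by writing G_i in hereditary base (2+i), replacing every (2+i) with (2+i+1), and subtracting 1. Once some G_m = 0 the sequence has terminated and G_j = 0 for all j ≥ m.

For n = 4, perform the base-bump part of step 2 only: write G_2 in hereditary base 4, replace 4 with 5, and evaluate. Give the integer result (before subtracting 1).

61

i=0: 4 = 2^2 (b=2); 2→3: 3^3 = 27; 27−1 = 26
i=1: 26 = 2·3^2 + 2·3 + 2 (b=3); 3→4: 2·4^2 + 2·4 + 2 = 42; 42−1 = 41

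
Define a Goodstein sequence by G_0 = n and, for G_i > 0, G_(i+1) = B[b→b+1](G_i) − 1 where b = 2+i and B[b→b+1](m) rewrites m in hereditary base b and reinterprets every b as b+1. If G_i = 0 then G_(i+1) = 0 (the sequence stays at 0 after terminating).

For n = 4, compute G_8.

step 0: 4 = 2^2; sub 3 for 2: 3^3; = 27; G_1 = 27−1 = 26
step 1: 26 = 2·3^2 + 2·3 + 2; sub 4 for 3: 2·4^2 + 2·4 + 2; = 42; G_2 = 42−1 = 41
step 2: 41 = 2·4^2 + 2·4 + 1; sub 5 for 4: 2·5^2 + 2·5 + 1; = 61; G_3 = 61−1 = 60
step 3: 60 = 2·5^2 + 2·5; sub 6 for 5: 2·6^2 + 2·6; = 84; G_4 = 84−1 = 83
step 4: 83 = 2·6^2 + 6 + 5; sub 7 for 6: 2·7^2 + 7 + 5; = 110; G_5 = 110−1 = 109
step 5: 109 = 2·7^2 + 7 + 4; sub 8 for 7: 2·8^2 + 8 + 4; = 140; G_6 = 140−1 = 139
step 6: 139 = 2·8^2 + 8 + 3; sub 9 for 8: 2·9^2 + 9 + 3; = 174; G_7 = 174−1 = 173
step 7: 173 = 2·9^2 + 9 + 2; sub 10 for 9: 2·10^2 + 10 + 2; = 212; G_8 = 212−1 = 211

211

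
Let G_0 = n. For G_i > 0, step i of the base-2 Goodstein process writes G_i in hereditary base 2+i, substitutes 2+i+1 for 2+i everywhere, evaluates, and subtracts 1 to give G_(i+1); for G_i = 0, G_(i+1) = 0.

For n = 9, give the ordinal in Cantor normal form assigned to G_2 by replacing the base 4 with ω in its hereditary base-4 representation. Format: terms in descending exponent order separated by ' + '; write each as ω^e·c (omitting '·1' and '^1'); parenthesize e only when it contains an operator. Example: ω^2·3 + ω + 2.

[0] 9 ≡ 2^(2 + 1) + 1 (base 2). Lift 3: 82. −1: 81.
[1] 81 ≡ 3^(3 + 1) (base 3). Lift 4: 1024. −1: 1023.
[2] 1023 ≡ 3·4^4 + 3·4^3 + 3·4^2 + 3·4 + 3 (base 4). Lift 5: 9843. −1: 9842.

ω^ω·3 + ω^3·3 + ω^2·3 + ω·3 + 3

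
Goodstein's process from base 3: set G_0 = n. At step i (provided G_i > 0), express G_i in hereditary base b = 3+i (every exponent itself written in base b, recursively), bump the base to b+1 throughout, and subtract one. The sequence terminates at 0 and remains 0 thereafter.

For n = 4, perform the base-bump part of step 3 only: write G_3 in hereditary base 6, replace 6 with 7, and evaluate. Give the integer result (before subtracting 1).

3

base 3: 4 = 3 + 1; at 4: 4 + 1 = 5; next = 4
base 4: 4 = 4; at 5: 5 = 5; next = 4
base 5: 4 = 4; at 6: 4 = 4; next = 3
base 6: 3 = 3; at 7: 3 = 3; next = 2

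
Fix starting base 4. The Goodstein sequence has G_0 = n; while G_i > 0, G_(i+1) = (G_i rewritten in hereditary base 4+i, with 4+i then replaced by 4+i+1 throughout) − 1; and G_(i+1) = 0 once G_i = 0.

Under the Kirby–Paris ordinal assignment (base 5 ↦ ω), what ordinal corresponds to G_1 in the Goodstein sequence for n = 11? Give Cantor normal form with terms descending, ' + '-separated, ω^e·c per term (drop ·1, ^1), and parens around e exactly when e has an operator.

step 0: 11 = 2·4 + 3; sub 5 for 4: 2·5 + 3; = 13; G_1 = 13−1 = 12
step 1: 12 = 2·5 + 2; sub 6 for 5: 2·6 + 2; = 14; G_2 = 14−1 = 13

ω·2 + 2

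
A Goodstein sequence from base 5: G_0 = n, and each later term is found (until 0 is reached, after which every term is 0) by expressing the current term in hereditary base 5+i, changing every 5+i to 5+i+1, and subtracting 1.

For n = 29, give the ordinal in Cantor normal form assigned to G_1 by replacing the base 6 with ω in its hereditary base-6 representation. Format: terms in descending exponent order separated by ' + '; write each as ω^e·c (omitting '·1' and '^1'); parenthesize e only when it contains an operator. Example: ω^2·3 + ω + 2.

(0) 29|_5 = 5^2 + 4 ↦ 6^2 + 4|_6 = 40 ⇒ 39
(1) 39|_6 = 6^2 + 3 ↦ 7^2 + 3|_7 = 52 ⇒ 51

ω^2 + 3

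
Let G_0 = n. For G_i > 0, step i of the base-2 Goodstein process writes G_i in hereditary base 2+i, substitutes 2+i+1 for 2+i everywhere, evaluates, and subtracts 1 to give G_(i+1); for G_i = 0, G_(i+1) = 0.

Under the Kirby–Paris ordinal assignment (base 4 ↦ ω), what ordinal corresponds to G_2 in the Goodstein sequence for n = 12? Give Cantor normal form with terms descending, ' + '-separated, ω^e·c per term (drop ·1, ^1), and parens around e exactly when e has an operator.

12 —HB2→ 2^(2 + 1) + 2^2 —bump→ 3^(3 + 1) + 3^3 = 108 —(−1)→ 107
107 —HB3→ 3^(3 + 1) + 2·3^2 + 2·3 + 2 —bump→ 4^(4 + 1) + 2·4^2 + 2·4 + 2 = 1066 —(−1)→ 1065

ω^(ω + 1) + ω^2·2 + ω·2 + 1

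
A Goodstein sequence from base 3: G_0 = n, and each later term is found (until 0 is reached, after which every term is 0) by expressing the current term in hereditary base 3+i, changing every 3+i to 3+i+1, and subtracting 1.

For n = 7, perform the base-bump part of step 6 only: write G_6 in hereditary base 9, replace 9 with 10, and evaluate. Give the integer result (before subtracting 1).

10

7 —HB3→ 2·3 + 1 —bump→ 2·4 + 1 = 9 —(−1)→ 8
8 —HB4→ 2·4 —bump→ 2·5 = 10 —(−1)→ 9
9 —HB5→ 5 + 4 —bump→ 6 + 4 = 10 —(−1)→ 9
9 —HB6→ 6 + 3 —bump→ 7 + 3 = 10 —(−1)→ 9
9 —HB7→ 7 + 2 —bump→ 8 + 2 = 10 —(−1)→ 9
9 —HB8→ 8 + 1 —bump→ 9 + 1 = 10 —(−1)→ 9
9 —HB9→ 9 —bump→ 10 = 10 —(−1)→ 9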